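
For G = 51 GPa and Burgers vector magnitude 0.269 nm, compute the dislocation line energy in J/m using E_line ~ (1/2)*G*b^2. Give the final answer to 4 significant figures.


E = G*b^2/2
b = 0.269 nm = 2.69e-10 m
G = 51 GPa = 5.1e+10 Pa
E = 0.5 * 5.1e+10 * (2.69e-10)^2
E = 1.845e-09 J/m


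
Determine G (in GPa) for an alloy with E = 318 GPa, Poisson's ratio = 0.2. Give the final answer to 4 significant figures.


G = E / (2*(1+nu))
G = 318 / (2*(1+0.2))
G = 132.5 GPa


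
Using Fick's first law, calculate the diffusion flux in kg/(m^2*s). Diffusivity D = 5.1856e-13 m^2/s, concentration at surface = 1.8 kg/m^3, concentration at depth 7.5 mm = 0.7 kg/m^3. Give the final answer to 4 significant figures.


J = -D * (dC/dx) = D * (C1 - C2) / dx
J = 5.1856e-13 * (1.8 - 0.7) / 7.5e-03
J = 7.606e-11 kg/(m^2*s)


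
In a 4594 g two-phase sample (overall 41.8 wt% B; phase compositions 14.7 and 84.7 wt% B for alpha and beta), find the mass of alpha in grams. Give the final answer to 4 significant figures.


f_alpha = (C_beta - C0) / (C_beta - C_alpha)
f_alpha = (84.7 - 41.8) / (84.7 - 14.7) = 0.612857
m_alpha = f_alpha * m_total = 0.612857 * 4594 = 2815 g


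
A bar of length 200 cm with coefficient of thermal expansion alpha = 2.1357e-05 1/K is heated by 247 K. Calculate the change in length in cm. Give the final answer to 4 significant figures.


dL = L0 * alpha * dT
dL = 200 * 2.1357e-05 * 247
dL = 1.055 cm


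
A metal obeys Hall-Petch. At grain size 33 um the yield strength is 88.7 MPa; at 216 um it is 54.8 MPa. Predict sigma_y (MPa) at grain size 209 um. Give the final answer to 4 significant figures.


sigma_y = sigma0 + k / sqrt(d)
1/sqrt(d1) = 1/sqrt(3.3e-05) = 174.078;  1/sqrt(d2) = 68.0414
k = (sigma1 - sigma2) / (1/sqrt(d1) - 1/sqrt(d2)) = (88.7 - 54.8) / (174.078 - 68.0414) = 0.319702 MPa*m^0.5
sigma0 = sigma1 - k/sqrt(d1) = 88.7 - 0.319702*174.078 = 33.047 MPa
sigma_y(d3) = 33.047 + 0.319702 / sqrt(2.09e-04) = 55.16 MPa


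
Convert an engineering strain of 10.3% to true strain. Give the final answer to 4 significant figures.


epsilon_true = ln(1 + epsilon_eng)
epsilon_true = ln(1 + 0.103)
epsilon_true = 0.09803


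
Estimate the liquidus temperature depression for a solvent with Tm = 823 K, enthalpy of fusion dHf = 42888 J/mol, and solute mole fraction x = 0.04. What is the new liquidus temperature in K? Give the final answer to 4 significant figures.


dT = R*Tm^2*x / dHf
dT = 8.314 * 823^2 * 0.04 / 42888
dT = 5.25211 K
T_new = 823 - 5.25211 = 817.7 K


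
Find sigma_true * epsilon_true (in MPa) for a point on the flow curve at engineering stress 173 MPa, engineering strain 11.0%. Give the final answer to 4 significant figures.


sigma_true = sigma_eng * (1 + epsilon_eng)
sigma_true = 173 * (1 + 0.11) = 192.03 MPa
epsilon_true = ln(1 + epsilon_eng)
epsilon_true = ln(1 + 0.11) = 0.10436
sigma_true * epsilon_true = 192.03 * 0.10436 = 20.04 MPa


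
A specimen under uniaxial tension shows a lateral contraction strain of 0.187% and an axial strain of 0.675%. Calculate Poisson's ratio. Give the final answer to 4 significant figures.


nu = -epsilon_lat / epsilon_axial
Lateral strain is contraction (negative), so using magnitudes:
nu = 0.187 / 0.675
nu = 0.277


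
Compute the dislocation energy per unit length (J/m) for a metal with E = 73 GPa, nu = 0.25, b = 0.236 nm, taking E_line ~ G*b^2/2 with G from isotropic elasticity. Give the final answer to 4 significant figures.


Step 1: G = E / (2*(1+nu))
G = 73 / (2*(1+0.25)) = 29.2 GPa = 2.92e+10 Pa
Step 2: E_line = G*b^2/2
b = 0.236 nm = 2.36e-10 m
E_line = 0.5 * 2.92e+10 * (2.36e-10)^2 = 8.132e-10 J/m


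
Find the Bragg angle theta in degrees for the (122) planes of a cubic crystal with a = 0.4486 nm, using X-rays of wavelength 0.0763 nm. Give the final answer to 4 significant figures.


d = a / sqrt(h^2+k^2+l^2)
d = 0.4486 / sqrt(9) = 0.149533 nm
lambda = 2*d*sin(theta)  =>  sin(theta) = lambda / (2*d)
sin(theta) = 0.0763 / (2 * 0.149533) = 0.255127
theta = 14.78 deg


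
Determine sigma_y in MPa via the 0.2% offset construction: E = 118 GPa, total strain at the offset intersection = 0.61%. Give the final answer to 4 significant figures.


Offset strain = 0.002
Elastic strain at yield = total_strain - offset = 6.1e-03 - 0.002 = 4.1e-03
sigma_y = E * elastic_strain = 118000 * 4.1e-03
sigma_y = 483.8 MPa


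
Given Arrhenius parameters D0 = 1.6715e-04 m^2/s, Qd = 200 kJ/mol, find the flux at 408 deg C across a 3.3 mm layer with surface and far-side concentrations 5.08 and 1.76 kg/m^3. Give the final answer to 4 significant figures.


Step 1: D = D0 * exp(-Qd/(R*T))
T = 408 + 273.15 = 681.15 K
D = 1.6715e-04 * exp(-200e3 / (8.314 * 681.15)) = 7.67999e-20 m^2/s
Step 2: J = D * (C1 - C2) / dx
J = 7.67999e-20 * (5.08 - 1.76) / 3.3e-03
J = 7.727e-17 kg/(m^2*s)


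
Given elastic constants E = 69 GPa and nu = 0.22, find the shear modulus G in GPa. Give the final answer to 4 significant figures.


G = E / (2*(1+nu))
G = 69 / (2*(1+0.22))
G = 28.28 GPa


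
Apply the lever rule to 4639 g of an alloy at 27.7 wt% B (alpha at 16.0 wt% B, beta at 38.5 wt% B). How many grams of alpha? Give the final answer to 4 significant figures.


f_alpha = (C_beta - C0) / (C_beta - C_alpha)
f_alpha = (38.5 - 27.7) / (38.5 - 16.0) = 0.48
m_alpha = f_alpha * m_total = 0.48 * 4639 = 2227 g


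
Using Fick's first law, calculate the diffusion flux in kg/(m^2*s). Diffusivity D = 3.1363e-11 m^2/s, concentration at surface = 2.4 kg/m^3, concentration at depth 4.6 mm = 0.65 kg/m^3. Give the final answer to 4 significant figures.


J = -D * (dC/dx) = D * (C1 - C2) / dx
J = 3.1363e-11 * (2.4 - 0.65) / 4.6e-03
J = 1.193e-08 kg/(m^2*s)


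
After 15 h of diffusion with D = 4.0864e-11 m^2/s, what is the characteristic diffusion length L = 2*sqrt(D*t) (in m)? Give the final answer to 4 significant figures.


t = 15 hr = 54000 s
Diffusion length = 2*sqrt(D*t)
= 2*sqrt(4.0864e-11 * 54000)
= 2.971e-03 m


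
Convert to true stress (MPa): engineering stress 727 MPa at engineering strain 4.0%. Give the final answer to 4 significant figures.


sigma_true = sigma_eng * (1 + epsilon_eng)
sigma_true = 727 * (1 + 0.04)
sigma_true = 756.1 MPa


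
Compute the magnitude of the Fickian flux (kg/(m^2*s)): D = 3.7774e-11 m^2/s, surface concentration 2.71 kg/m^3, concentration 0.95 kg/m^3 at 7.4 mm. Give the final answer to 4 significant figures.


J = -D * (dC/dx) = D * (C1 - C2) / dx
J = 3.7774e-11 * (2.71 - 0.95) / 7.4e-03
J = 8.984e-09 kg/(m^2*s)


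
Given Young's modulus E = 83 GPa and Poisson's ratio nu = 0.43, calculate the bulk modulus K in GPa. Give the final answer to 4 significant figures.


K = E / (3*(1-2*nu))
K = 83 / (3*(1-2*0.43))
K = 197.6 GPa


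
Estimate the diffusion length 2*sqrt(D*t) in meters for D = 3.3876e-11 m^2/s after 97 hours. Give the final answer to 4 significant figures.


t = 97 hr = 349200 s
Diffusion length = 2*sqrt(D*t)
= 2*sqrt(3.3876e-11 * 349200)
= 6.879e-03 m


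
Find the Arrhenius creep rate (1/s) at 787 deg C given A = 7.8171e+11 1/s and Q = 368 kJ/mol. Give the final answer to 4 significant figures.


rate = A * exp(-Q / (R*T))
T = 787 + 273.15 = 1060.15 K
rate = 7.8171e+11 * exp(-368e3 / (8.314 * 1060.15))
rate = 5.763e-07 1/s


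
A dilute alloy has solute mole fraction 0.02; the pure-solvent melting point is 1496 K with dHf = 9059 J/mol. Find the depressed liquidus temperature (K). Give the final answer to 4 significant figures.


dT = R*Tm^2*x / dHf
dT = 8.314 * 1496^2 * 0.02 / 9059
dT = 41.0793 K
T_new = 1496 - 41.0793 = 1455 K


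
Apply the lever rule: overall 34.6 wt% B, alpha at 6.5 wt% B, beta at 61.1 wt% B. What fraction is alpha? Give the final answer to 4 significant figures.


f_alpha = (C_beta - C0) / (C_beta - C_alpha)
f_alpha = (61.1 - 34.6) / (61.1 - 6.5)
f_alpha = 0.4853


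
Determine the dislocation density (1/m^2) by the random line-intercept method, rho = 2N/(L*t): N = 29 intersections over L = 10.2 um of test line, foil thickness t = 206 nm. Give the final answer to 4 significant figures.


rho = 2N / (L * t)
L = 10.2 um = 1.02e-05 m, t = 206 nm = 2.06e-07 m
rho = 2 * 29 / (1.02e-05 * 2.06e-07)
rho = 2.76e+13 1/m^2


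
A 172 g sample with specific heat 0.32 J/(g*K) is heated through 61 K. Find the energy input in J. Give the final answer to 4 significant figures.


Q = m * cp * dT
Q = 172 * 0.32 * 61
Q = 3357 J


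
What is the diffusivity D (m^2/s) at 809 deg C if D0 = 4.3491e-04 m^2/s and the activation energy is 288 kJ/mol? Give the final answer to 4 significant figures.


D = D0 * exp(-Qd / (R*T))
T = 1082.15 K
D = 4.3491e-04 * exp(-288e3 / (8.314 * 1082.15))
D = 5.449e-18 m^2/s


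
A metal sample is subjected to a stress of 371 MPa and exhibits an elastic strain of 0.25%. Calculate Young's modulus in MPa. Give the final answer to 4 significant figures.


E = sigma / epsilon
epsilon = 0.25% = 2.5e-03
E = 371 / 2.5e-03
E = 148400 MPa


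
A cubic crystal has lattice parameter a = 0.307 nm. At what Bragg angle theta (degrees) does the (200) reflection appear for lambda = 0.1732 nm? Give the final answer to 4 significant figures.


d = a / sqrt(h^2+k^2+l^2)
d = 0.307 / sqrt(4) = 0.1535 nm
lambda = 2*d*sin(theta)  =>  sin(theta) = lambda / (2*d)
sin(theta) = 0.1732 / (2 * 0.1535) = 0.564169
theta = 34.34 deg


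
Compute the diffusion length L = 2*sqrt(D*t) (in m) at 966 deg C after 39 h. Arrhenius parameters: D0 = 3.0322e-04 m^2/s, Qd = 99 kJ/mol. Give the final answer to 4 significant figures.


Step 1: D = D0 * exp(-Qd/(R*T))
T = 1239.15 K
D = 3.0322e-04 * exp(-99e3 / (8.314 * 1239.15)) = 2.03423e-08 m^2/s
Step 2: L = 2*sqrt(D*t)
t = 39 h = 140400 s
L = 2*sqrt(2.03423e-08 * 140400) = 0.1069 m


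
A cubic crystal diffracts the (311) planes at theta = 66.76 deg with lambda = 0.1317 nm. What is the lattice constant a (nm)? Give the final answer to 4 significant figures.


d = lambda / (2*sin(theta))
d = 0.1317 / (2*sin(66.76 deg))
d = 0.0716649 nm
a = d * sqrt(h^2+k^2+l^2) = 0.0716649 * sqrt(11)
a = 0.2377 nm


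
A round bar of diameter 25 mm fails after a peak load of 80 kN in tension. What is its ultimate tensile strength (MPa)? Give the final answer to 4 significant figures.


A0 = pi*(d/2)^2 = pi*(25/2)^2 = 490.874 mm^2
UTS = F_max / A0 = 80*1000 / 490.874
UTS = 163 MPa


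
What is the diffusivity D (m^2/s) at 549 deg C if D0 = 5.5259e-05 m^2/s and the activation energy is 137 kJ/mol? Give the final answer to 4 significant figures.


D = D0 * exp(-Qd / (R*T))
T = 822.15 K
D = 5.5259e-05 * exp(-137e3 / (8.314 * 822.15))
D = 1.091e-13 m^2/s


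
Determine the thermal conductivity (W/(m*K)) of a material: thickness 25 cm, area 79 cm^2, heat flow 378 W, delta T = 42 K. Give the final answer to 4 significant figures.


k = Q*L / (A*dT)
L = 0.25 m, A = 7.9e-03 m^2
k = 378 * 0.25 / (7.9e-03 * 42)
k = 284.8 W/(m*K)


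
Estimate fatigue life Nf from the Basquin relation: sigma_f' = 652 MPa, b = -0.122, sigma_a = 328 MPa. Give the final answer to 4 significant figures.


sigma_a = sigma_f' * (2*Nf)^b
2*Nf = (sigma_a / sigma_f')^(1/b)
2*Nf = (328 / 652)^(1/-0.122)
2*Nf = 279.053
Nf = 139.5 cycles


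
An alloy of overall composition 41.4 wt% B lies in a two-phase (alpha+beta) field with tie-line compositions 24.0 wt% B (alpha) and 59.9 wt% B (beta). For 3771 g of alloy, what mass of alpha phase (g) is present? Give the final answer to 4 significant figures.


f_alpha = (C_beta - C0) / (C_beta - C_alpha)
f_alpha = (59.9 - 41.4) / (59.9 - 24.0) = 0.51532
m_alpha = f_alpha * m_total = 0.51532 * 3771 = 1943 g


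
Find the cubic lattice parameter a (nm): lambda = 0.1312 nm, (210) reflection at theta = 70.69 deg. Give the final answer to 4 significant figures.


d = lambda / (2*sin(theta))
d = 0.1312 / (2*sin(70.69 deg))
d = 0.0695104 nm
a = d * sqrt(h^2+k^2+l^2) = 0.0695104 * sqrt(5)
a = 0.1554 nm


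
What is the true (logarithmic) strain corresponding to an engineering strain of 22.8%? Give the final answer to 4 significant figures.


epsilon_true = ln(1 + epsilon_eng)
epsilon_true = ln(1 + 0.228)
epsilon_true = 0.2054


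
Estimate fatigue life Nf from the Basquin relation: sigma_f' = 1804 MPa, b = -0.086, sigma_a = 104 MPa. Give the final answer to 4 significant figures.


sigma_a = sigma_f' * (2*Nf)^b
2*Nf = (sigma_a / sigma_f')^(1/b)
2*Nf = (104 / 1804)^(1/-0.086)
2*Nf = 2.56649e+14
Nf = 1.283e+14 cycles


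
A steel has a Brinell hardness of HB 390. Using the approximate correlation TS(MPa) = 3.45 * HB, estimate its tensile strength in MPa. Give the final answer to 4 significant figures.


TS (MPa) = 3.45 * HB
TS = 3.45 * 390
TS = 1346 MPa


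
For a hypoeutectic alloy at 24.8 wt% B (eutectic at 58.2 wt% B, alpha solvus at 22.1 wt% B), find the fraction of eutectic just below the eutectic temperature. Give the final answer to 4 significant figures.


f_primary = (C_e - C0) / (C_e - C_alpha_max)
f_primary = (58.2 - 24.8) / (58.2 - 22.1)
f_primary = 0.925208
f_eutectic = 1 - 0.925208 = 0.07479


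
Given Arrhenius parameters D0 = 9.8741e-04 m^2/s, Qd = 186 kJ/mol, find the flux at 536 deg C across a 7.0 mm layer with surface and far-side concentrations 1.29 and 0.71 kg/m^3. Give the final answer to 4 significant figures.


Step 1: D = D0 * exp(-Qd/(R*T))
T = 536 + 273.15 = 809.15 K
D = 9.8741e-04 * exp(-186e3 / (8.314 * 809.15)) = 9.70158e-16 m^2/s
Step 2: J = D * (C1 - C2) / dx
J = 9.70158e-16 * (1.29 - 0.71) / 7e-03
J = 8.038e-14 kg/(m^2*s)


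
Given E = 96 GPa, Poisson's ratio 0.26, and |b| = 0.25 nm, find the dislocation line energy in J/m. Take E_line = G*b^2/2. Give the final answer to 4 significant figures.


Step 1: G = E / (2*(1+nu))
G = 96 / (2*(1+0.26)) = 38.0952 GPa = 3.80952e+10 Pa
Step 2: E_line = G*b^2/2
b = 0.25 nm = 2.5e-10 m
E_line = 0.5 * 3.80952e+10 * (2.5e-10)^2 = 1.19e-09 J/m


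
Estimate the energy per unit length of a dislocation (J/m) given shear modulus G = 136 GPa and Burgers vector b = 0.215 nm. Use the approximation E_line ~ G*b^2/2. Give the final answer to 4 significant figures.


E = G*b^2/2
b = 0.215 nm = 2.15e-10 m
G = 136 GPa = 1.36e+11 Pa
E = 0.5 * 1.36e+11 * (2.15e-10)^2
E = 3.143e-09 J/m


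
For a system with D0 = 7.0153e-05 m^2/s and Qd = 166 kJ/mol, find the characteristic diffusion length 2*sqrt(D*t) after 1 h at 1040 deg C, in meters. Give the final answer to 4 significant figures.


Step 1: D = D0 * exp(-Qd/(R*T))
T = 1313.15 K
D = 7.0153e-05 * exp(-166e3 / (8.314 * 1313.15)) = 1.7484e-11 m^2/s
Step 2: L = 2*sqrt(D*t)
t = 1 h = 3600 s
L = 2*sqrt(1.7484e-11 * 3600) = 5.018e-04 m


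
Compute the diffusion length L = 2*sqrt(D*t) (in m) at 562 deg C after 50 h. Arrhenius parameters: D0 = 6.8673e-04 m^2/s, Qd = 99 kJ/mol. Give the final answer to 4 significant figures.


Step 1: D = D0 * exp(-Qd/(R*T))
T = 835.15 K
D = 6.8673e-04 * exp(-99e3 / (8.314 * 835.15)) = 4.41149e-10 m^2/s
Step 2: L = 2*sqrt(D*t)
t = 50 h = 180000 s
L = 2*sqrt(4.41149e-10 * 180000) = 0.01782 m


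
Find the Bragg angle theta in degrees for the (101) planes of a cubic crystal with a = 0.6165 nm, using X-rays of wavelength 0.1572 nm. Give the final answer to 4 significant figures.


d = a / sqrt(h^2+k^2+l^2)
d = 0.6165 / sqrt(2) = 0.435931 nm
lambda = 2*d*sin(theta)  =>  sin(theta) = lambda / (2*d)
sin(theta) = 0.1572 / (2 * 0.435931) = 0.180304
theta = 10.39 deg


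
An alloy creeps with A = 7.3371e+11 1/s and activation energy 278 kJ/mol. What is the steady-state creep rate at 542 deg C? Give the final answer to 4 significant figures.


rate = A * exp(-Q / (R*T))
T = 542 + 273.15 = 815.15 K
rate = 7.3371e+11 * exp(-278e3 / (8.314 * 815.15))
rate = 1.124e-06 1/s


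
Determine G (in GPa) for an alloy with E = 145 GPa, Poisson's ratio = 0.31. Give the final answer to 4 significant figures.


G = E / (2*(1+nu))
G = 145 / (2*(1+0.31))
G = 55.34 GPa


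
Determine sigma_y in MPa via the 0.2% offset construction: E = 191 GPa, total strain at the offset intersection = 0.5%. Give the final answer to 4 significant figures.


Offset strain = 0.002
Elastic strain at yield = total_strain - offset = 5e-03 - 0.002 = 3e-03
sigma_y = E * elastic_strain = 191000 * 3e-03
sigma_y = 573 MPa


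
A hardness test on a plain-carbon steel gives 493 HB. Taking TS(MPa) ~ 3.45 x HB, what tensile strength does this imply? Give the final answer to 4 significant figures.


TS (MPa) = 3.45 * HB
TS = 3.45 * 493
TS = 1701 MPa


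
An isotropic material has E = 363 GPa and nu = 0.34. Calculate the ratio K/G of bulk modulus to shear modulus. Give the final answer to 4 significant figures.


G = E / (2*(1+nu))
G = 363 / (2*(1+0.34)) = 135.448 GPa
K = E / (3*(1-2*nu))
K = 363 / (3*(1-2*0.34)) = 378.125 GPa
K/G = 378.125 / 135.448 = 2.792


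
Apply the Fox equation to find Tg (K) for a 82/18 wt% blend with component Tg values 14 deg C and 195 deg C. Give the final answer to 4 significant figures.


1/Tg = w1/Tg1 + w2/Tg2 (in Kelvin)
Tg1 = 287.15 K, Tg2 = 468.15 K
1/Tg = 0.82/287.15 + 0.18/468.15
Tg = 308.6 K


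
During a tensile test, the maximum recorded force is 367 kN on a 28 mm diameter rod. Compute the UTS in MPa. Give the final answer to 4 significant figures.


A0 = pi*(d/2)^2 = pi*(28/2)^2 = 615.752 mm^2
UTS = F_max / A0 = 367*1000 / 615.752
UTS = 596 MPa


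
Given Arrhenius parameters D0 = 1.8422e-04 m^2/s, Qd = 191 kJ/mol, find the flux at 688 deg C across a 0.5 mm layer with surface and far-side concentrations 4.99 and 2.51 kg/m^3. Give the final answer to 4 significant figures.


Step 1: D = D0 * exp(-Qd/(R*T))
T = 688 + 273.15 = 961.15 K
D = 1.8422e-04 * exp(-191e3 / (8.314 * 961.15)) = 7.67148e-15 m^2/s
Step 2: J = D * (C1 - C2) / dx
J = 7.67148e-15 * (4.99 - 2.51) / 5e-04
J = 3.805e-11 kg/(m^2*s)


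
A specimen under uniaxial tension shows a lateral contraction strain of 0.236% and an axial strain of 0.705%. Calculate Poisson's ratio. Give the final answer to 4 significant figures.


nu = -epsilon_lat / epsilon_axial
Lateral strain is contraction (negative), so using magnitudes:
nu = 0.236 / 0.705
nu = 0.3348


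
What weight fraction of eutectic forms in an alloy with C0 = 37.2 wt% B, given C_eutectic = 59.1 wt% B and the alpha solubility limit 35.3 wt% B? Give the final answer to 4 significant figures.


f_primary = (C_e - C0) / (C_e - C_alpha_max)
f_primary = (59.1 - 37.2) / (59.1 - 35.3)
f_primary = 0.920168
f_eutectic = 1 - 0.920168 = 0.07983


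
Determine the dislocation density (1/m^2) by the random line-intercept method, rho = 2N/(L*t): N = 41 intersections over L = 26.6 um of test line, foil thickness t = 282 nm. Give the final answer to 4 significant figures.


rho = 2N / (L * t)
L = 26.6 um = 2.66e-05 m, t = 282 nm = 2.82e-07 m
rho = 2 * 41 / (2.66e-05 * 2.82e-07)
rho = 1.093e+13 1/m^2


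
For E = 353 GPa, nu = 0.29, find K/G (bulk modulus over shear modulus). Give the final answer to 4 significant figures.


G = E / (2*(1+nu))
G = 353 / (2*(1+0.29)) = 136.822 GPa
K = E / (3*(1-2*nu))
K = 353 / (3*(1-2*0.29)) = 280.159 GPa
K/G = 280.159 / 136.822 = 2.048


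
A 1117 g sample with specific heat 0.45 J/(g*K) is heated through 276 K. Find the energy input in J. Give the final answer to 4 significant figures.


Q = m * cp * dT
Q = 1117 * 0.45 * 276
Q = 138700 J


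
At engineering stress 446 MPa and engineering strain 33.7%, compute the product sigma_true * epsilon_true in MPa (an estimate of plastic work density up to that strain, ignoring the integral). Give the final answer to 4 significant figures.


sigma_true = sigma_eng * (1 + epsilon_eng)
sigma_true = 446 * (1 + 0.337) = 596.302 MPa
epsilon_true = ln(1 + epsilon_eng)
epsilon_true = ln(1 + 0.337) = 0.290428
sigma_true * epsilon_true = 596.302 * 0.290428 = 173.2 MPa


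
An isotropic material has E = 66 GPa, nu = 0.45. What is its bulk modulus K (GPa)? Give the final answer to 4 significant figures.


K = E / (3*(1-2*nu))
K = 66 / (3*(1-2*0.45))
K = 220 GPa


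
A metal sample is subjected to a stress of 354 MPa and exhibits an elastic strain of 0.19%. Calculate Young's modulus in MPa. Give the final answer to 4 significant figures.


E = sigma / epsilon
epsilon = 0.19% = 1.9e-03
E = 354 / 1.9e-03
E = 186300 MPa


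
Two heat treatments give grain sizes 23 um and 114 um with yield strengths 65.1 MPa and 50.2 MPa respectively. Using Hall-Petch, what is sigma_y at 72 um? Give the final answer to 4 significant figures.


sigma_y = sigma0 + k / sqrt(d)
1/sqrt(d1) = 1/sqrt(2.3e-05) = 208.514;  1/sqrt(d2) = 93.6586
k = (sigma1 - sigma2) / (1/sqrt(d1) - 1/sqrt(d2)) = (65.1 - 50.2) / (208.514 - 93.6586) = 0.129728 MPa*m^0.5
sigma0 = sigma1 - k/sqrt(d1) = 65.1 - 0.129728*208.514 = 38.0499 MPa
sigma_y(d3) = 38.0499 + 0.129728 / sqrt(7.2e-05) = 53.34 MPa


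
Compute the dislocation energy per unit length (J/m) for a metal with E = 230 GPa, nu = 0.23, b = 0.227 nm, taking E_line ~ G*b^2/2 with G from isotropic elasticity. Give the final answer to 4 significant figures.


Step 1: G = E / (2*(1+nu))
G = 230 / (2*(1+0.23)) = 93.4959 GPa = 9.34959e+10 Pa
Step 2: E_line = G*b^2/2
b = 0.227 nm = 2.27e-10 m
E_line = 0.5 * 9.34959e+10 * (2.27e-10)^2 = 2.409e-09 J/m


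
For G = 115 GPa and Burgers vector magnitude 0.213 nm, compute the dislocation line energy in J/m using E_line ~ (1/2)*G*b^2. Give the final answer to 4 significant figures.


E = G*b^2/2
b = 0.213 nm = 2.13e-10 m
G = 115 GPa = 1.15e+11 Pa
E = 0.5 * 1.15e+11 * (2.13e-10)^2
E = 2.609e-09 J/m


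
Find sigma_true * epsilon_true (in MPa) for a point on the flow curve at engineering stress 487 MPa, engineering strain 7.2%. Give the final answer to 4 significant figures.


sigma_true = sigma_eng * (1 + epsilon_eng)
sigma_true = 487 * (1 + 0.072) = 522.064 MPa
epsilon_true = ln(1 + epsilon_eng)
epsilon_true = ln(1 + 0.072) = 0.0695261
sigma_true * epsilon_true = 522.064 * 0.0695261 = 36.3 MPa


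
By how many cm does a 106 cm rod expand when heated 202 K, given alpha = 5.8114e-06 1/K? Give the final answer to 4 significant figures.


dL = L0 * alpha * dT
dL = 106 * 5.8114e-06 * 202
dL = 0.1244 cm


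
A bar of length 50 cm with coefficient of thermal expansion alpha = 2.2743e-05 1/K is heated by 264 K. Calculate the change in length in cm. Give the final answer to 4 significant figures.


dL = L0 * alpha * dT
dL = 50 * 2.2743e-05 * 264
dL = 0.3002 cm


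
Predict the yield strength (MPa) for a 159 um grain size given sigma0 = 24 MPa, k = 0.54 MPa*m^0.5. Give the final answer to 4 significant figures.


sigma_y = sigma0 + k / sqrt(d)
d = 159 um = 1.59e-04 m
sigma_y = 24 + 0.54 / sqrt(1.59e-04)
sigma_y = 66.82 MPa


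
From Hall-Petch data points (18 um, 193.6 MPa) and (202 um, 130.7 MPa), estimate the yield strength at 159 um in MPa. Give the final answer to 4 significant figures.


sigma_y = sigma0 + k / sqrt(d)
1/sqrt(d1) = 1/sqrt(1.8e-05) = 235.702;  1/sqrt(d2) = 70.3598
k = (sigma1 - sigma2) / (1/sqrt(d1) - 1/sqrt(d2)) = (193.6 - 130.7) / (235.702 - 70.3598) = 0.380422 MPa*m^0.5
sigma0 = sigma1 - k/sqrt(d1) = 193.6 - 0.380422*235.702 = 103.934 MPa
sigma_y(d3) = 103.934 + 0.380422 / sqrt(1.59e-04) = 134.1 MPa


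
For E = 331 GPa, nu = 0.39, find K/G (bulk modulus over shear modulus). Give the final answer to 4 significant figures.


G = E / (2*(1+nu))
G = 331 / (2*(1+0.39)) = 119.065 GPa
K = E / (3*(1-2*nu))
K = 331 / (3*(1-2*0.39)) = 501.515 GPa
K/G = 501.515 / 119.065 = 4.212


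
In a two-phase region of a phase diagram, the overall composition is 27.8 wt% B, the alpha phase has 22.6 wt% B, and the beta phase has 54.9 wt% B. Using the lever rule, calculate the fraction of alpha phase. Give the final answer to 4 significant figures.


f_alpha = (C_beta - C0) / (C_beta - C_alpha)
f_alpha = (54.9 - 27.8) / (54.9 - 22.6)
f_alpha = 0.839


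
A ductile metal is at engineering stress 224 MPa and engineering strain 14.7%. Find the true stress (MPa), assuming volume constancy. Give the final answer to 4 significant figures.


sigma_true = sigma_eng * (1 + epsilon_eng)
sigma_true = 224 * (1 + 0.147)
sigma_true = 256.9 MPa


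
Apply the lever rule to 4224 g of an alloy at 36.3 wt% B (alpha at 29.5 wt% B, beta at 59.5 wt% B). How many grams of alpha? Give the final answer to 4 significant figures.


f_alpha = (C_beta - C0) / (C_beta - C_alpha)
f_alpha = (59.5 - 36.3) / (59.5 - 29.5) = 0.773333
m_alpha = f_alpha * m_total = 0.773333 * 4224 = 3267 g


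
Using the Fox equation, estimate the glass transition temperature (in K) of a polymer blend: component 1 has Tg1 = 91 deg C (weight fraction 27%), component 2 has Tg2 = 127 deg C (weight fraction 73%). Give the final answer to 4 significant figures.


1/Tg = w1/Tg1 + w2/Tg2 (in Kelvin)
Tg1 = 364.15 K, Tg2 = 400.15 K
1/Tg = 0.27/364.15 + 0.73/400.15
Tg = 389.7 K


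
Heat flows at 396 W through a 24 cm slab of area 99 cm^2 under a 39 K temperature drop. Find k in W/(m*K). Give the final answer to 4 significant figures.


k = Q*L / (A*dT)
L = 0.24 m, A = 9.9e-03 m^2
k = 396 * 0.24 / (9.9e-03 * 39)
k = 246.2 W/(m*K)


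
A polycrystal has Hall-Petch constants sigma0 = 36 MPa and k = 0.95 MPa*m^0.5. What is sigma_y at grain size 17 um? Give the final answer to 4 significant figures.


sigma_y = sigma0 + k / sqrt(d)
d = 17 um = 1.7e-05 m
sigma_y = 36 + 0.95 / sqrt(1.7e-05)
sigma_y = 266.4 MPa


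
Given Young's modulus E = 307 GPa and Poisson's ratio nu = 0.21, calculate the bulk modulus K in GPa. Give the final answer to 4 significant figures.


K = E / (3*(1-2*nu))
K = 307 / (3*(1-2*0.21))
K = 176.4 GPa


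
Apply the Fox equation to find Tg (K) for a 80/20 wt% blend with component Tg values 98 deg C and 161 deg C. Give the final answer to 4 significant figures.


1/Tg = w1/Tg1 + w2/Tg2 (in Kelvin)
Tg1 = 371.15 K, Tg2 = 434.15 K
1/Tg = 0.8/371.15 + 0.2/434.15
Tg = 382.2 K


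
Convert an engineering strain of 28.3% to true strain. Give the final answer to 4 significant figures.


epsilon_true = ln(1 + epsilon_eng)
epsilon_true = ln(1 + 0.283)
epsilon_true = 0.2492


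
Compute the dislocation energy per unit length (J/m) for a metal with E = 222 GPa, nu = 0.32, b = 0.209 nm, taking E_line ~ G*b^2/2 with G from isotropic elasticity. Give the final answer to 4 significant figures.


Step 1: G = E / (2*(1+nu))
G = 222 / (2*(1+0.32)) = 84.0909 GPa = 8.40909e+10 Pa
Step 2: E_line = G*b^2/2
b = 0.209 nm = 2.09e-10 m
E_line = 0.5 * 8.40909e+10 * (2.09e-10)^2 = 1.837e-09 J/m


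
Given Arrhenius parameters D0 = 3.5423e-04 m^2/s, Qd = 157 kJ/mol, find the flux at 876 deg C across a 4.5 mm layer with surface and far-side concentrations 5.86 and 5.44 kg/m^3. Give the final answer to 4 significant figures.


Step 1: D = D0 * exp(-Qd/(R*T))
T = 876 + 273.15 = 1149.15 K
D = 3.5423e-04 * exp(-157e3 / (8.314 * 1149.15)) = 2.58576e-11 m^2/s
Step 2: J = D * (C1 - C2) / dx
J = 2.58576e-11 * (5.86 - 5.44) / 4.5e-03
J = 2.413e-09 kg/(m^2*s)


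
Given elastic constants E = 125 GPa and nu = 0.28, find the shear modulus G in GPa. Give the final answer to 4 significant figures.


G = E / (2*(1+nu))
G = 125 / (2*(1+0.28))
G = 48.83 GPa


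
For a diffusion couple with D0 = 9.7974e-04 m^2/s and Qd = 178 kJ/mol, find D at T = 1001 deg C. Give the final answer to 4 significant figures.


D = D0 * exp(-Qd / (R*T))
T = 1274.15 K
D = 9.7974e-04 * exp(-178e3 / (8.314 * 1274.15))
D = 4.939e-11 m^2/s


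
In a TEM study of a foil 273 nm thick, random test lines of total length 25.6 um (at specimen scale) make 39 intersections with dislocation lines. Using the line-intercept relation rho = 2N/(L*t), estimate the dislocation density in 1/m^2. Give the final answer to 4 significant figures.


rho = 2N / (L * t)
L = 25.6 um = 2.56e-05 m, t = 273 nm = 2.73e-07 m
rho = 2 * 39 / (2.56e-05 * 2.73e-07)
rho = 1.116e+13 1/m^2


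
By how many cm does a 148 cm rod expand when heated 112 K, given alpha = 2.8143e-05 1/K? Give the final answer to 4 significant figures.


dL = L0 * alpha * dT
dL = 148 * 2.8143e-05 * 112
dL = 0.4665 cm


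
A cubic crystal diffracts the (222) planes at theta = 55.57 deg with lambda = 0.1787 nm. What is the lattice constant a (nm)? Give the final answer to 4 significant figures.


d = lambda / (2*sin(theta))
d = 0.1787 / (2*sin(55.57 deg))
d = 0.108327 nm
a = d * sqrt(h^2+k^2+l^2) = 0.108327 * sqrt(12)
a = 0.3753 nm


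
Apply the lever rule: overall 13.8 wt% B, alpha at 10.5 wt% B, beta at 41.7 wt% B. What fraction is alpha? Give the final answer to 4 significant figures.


f_alpha = (C_beta - C0) / (C_beta - C_alpha)
f_alpha = (41.7 - 13.8) / (41.7 - 10.5)
f_alpha = 0.8942


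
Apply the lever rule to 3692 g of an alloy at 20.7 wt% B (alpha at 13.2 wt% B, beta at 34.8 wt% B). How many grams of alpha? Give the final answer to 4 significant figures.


f_alpha = (C_beta - C0) / (C_beta - C_alpha)
f_alpha = (34.8 - 20.7) / (34.8 - 13.2) = 0.652778
m_alpha = f_alpha * m_total = 0.652778 * 3692 = 2410 g


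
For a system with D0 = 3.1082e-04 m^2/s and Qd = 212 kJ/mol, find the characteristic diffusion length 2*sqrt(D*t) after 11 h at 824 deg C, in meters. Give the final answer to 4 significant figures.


Step 1: D = D0 * exp(-Qd/(R*T))
T = 1097.15 K
D = 3.1082e-04 * exp(-212e3 / (8.314 * 1097.15)) = 2.50584e-14 m^2/s
Step 2: L = 2*sqrt(D*t)
t = 11 h = 39600 s
L = 2*sqrt(2.50584e-14 * 39600) = 6.3e-05 m


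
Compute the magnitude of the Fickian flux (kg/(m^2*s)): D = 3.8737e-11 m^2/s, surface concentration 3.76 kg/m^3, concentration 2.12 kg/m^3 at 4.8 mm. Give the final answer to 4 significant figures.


J = -D * (dC/dx) = D * (C1 - C2) / dx
J = 3.8737e-11 * (3.76 - 2.12) / 4.8e-03
J = 1.324e-08 kg/(m^2*s)


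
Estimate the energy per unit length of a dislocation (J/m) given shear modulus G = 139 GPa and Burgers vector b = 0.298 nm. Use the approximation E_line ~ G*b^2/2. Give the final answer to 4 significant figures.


E = G*b^2/2
b = 0.298 nm = 2.98e-10 m
G = 139 GPa = 1.39e+11 Pa
E = 0.5 * 1.39e+11 * (2.98e-10)^2
E = 6.172e-09 J/m


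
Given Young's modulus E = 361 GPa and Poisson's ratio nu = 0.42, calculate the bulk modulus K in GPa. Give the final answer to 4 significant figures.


K = E / (3*(1-2*nu))
K = 361 / (3*(1-2*0.42))
K = 752.1 GPa


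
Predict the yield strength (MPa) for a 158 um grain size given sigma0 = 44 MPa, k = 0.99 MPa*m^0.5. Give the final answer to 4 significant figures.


sigma_y = sigma0 + k / sqrt(d)
d = 158 um = 1.58e-04 m
sigma_y = 44 + 0.99 / sqrt(1.58e-04)
sigma_y = 122.8 MPa


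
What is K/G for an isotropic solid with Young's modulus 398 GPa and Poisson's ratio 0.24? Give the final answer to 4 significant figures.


G = E / (2*(1+nu))
G = 398 / (2*(1+0.24)) = 160.484 GPa
K = E / (3*(1-2*nu))
K = 398 / (3*(1-2*0.24)) = 255.128 GPa
K/G = 255.128 / 160.484 = 1.59


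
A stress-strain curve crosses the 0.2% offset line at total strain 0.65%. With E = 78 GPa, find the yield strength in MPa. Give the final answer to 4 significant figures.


Offset strain = 0.002
Elastic strain at yield = total_strain - offset = 6.5e-03 - 0.002 = 4.5e-03
sigma_y = E * elastic_strain = 78000 * 4.5e-03
sigma_y = 351 MPa


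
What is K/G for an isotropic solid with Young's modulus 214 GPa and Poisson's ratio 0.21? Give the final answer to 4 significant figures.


G = E / (2*(1+nu))
G = 214 / (2*(1+0.21)) = 88.4298 GPa
K = E / (3*(1-2*nu))
K = 214 / (3*(1-2*0.21)) = 122.989 GPa
K/G = 122.989 / 88.4298 = 1.391


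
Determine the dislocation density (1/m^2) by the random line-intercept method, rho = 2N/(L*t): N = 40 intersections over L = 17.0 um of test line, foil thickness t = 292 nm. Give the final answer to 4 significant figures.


rho = 2N / (L * t)
L = 17.0 um = 1.7e-05 m, t = 292 nm = 2.92e-07 m
rho = 2 * 40 / (1.7e-05 * 2.92e-07)
rho = 1.612e+13 1/m^2


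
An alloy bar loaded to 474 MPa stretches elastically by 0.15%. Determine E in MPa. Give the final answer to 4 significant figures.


E = sigma / epsilon
epsilon = 0.15% = 1.5e-03
E = 474 / 1.5e-03
E = 316000 MPa


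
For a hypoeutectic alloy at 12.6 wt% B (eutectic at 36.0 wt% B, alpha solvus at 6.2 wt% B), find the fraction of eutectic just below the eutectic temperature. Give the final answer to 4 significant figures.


f_primary = (C_e - C0) / (C_e - C_alpha_max)
f_primary = (36.0 - 12.6) / (36.0 - 6.2)
f_primary = 0.785235
f_eutectic = 1 - 0.785235 = 0.2148


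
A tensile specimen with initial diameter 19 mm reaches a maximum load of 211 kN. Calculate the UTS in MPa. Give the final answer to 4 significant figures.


A0 = pi*(d/2)^2 = pi*(19/2)^2 = 283.529 mm^2
UTS = F_max / A0 = 211*1000 / 283.529
UTS = 744.2 MPa


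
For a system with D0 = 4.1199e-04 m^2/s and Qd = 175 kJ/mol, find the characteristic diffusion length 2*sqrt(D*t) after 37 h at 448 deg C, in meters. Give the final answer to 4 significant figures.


Step 1: D = D0 * exp(-Qd/(R*T))
T = 721.15 K
D = 4.1199e-04 * exp(-175e3 / (8.314 * 721.15)) = 8.68471e-17 m^2/s
Step 2: L = 2*sqrt(D*t)
t = 37 h = 133200 s
L = 2*sqrt(8.68471e-17 * 133200) = 6.802e-06 m


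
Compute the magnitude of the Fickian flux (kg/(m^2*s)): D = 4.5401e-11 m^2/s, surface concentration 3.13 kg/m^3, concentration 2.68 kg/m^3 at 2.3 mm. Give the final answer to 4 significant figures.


J = -D * (dC/dx) = D * (C1 - C2) / dx
J = 4.5401e-11 * (3.13 - 2.68) / 2.3e-03
J = 8.883e-09 kg/(m^2*s)


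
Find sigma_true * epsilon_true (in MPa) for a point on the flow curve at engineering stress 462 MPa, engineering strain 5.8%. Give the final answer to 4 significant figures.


sigma_true = sigma_eng * (1 + epsilon_eng)
sigma_true = 462 * (1 + 0.058) = 488.796 MPa
epsilon_true = ln(1 + epsilon_eng)
epsilon_true = ln(1 + 0.058) = 0.0563803
sigma_true * epsilon_true = 488.796 * 0.0563803 = 27.56 MPa


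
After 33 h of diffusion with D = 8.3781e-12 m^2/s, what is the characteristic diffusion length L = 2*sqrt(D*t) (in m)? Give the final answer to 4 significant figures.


t = 33 hr = 118800 s
Diffusion length = 2*sqrt(D*t)
= 2*sqrt(8.3781e-12 * 118800)
= 1.995e-03 m


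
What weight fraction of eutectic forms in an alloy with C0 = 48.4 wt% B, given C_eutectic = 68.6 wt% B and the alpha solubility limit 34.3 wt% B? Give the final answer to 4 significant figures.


f_primary = (C_e - C0) / (C_e - C_alpha_max)
f_primary = (68.6 - 48.4) / (68.6 - 34.3)
f_primary = 0.588921
f_eutectic = 1 - 0.588921 = 0.4111


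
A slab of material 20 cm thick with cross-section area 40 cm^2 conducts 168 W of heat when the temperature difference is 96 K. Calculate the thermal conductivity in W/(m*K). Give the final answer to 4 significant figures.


k = Q*L / (A*dT)
L = 0.2 m, A = 4e-03 m^2
k = 168 * 0.2 / (4e-03 * 96)
k = 87.5 W/(m*K)


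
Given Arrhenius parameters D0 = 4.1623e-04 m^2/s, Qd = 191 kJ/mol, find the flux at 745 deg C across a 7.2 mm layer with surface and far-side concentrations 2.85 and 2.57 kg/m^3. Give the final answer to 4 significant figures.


Step 1: D = D0 * exp(-Qd/(R*T))
T = 745 + 273.15 = 1018.15 K
D = 4.1623e-04 * exp(-191e3 / (8.314 * 1018.15)) = 6.60715e-14 m^2/s
Step 2: J = D * (C1 - C2) / dx
J = 6.60715e-14 * (2.85 - 2.57) / 7.2e-03
J = 2.569e-12 kg/(m^2*s)


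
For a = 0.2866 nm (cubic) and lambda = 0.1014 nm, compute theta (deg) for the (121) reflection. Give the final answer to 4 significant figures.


d = a / sqrt(h^2+k^2+l^2)
d = 0.2866 / sqrt(6) = 0.117004 nm
lambda = 2*d*sin(theta)  =>  sin(theta) = lambda / (2*d)
sin(theta) = 0.1014 / (2 * 0.117004) = 0.433319
theta = 25.68 deg


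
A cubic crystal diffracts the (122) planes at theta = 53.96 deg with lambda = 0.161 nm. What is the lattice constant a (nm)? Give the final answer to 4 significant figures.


d = lambda / (2*sin(theta))
d = 0.161 / (2*sin(53.96 deg))
d = 0.099554 nm
a = d * sqrt(h^2+k^2+l^2) = 0.099554 * sqrt(9)
a = 0.2987 nm


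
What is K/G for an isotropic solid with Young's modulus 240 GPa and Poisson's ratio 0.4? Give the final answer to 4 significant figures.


G = E / (2*(1+nu))
G = 240 / (2*(1+0.4)) = 85.7143 GPa
K = E / (3*(1-2*nu))
K = 240 / (3*(1-2*0.4)) = 400 GPa
K/G = 400 / 85.7143 = 4.667


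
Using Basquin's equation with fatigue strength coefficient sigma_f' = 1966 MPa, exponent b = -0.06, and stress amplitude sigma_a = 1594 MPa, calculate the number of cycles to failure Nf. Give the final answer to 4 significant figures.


sigma_a = sigma_f' * (2*Nf)^b
2*Nf = (sigma_a / sigma_f')^(1/b)
2*Nf = (1594 / 1966)^(1/-0.06)
2*Nf = 32.9802
Nf = 16.49 cycles


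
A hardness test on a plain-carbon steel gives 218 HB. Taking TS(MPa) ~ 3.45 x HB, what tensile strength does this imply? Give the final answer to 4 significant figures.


TS (MPa) = 3.45 * HB
TS = 3.45 * 218
TS = 752.1 MPa


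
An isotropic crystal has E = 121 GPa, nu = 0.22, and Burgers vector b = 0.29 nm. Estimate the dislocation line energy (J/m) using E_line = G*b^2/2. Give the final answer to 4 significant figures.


Step 1: G = E / (2*(1+nu))
G = 121 / (2*(1+0.22)) = 49.5902 GPa = 4.95902e+10 Pa
Step 2: E_line = G*b^2/2
b = 0.29 nm = 2.9e-10 m
E_line = 0.5 * 4.95902e+10 * (2.9e-10)^2 = 2.085e-09 J/m


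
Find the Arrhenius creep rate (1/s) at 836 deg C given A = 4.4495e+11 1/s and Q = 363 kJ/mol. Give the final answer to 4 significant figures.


rate = A * exp(-Q / (R*T))
T = 836 + 273.15 = 1109.15 K
rate = 4.4495e+11 * exp(-363e3 / (8.314 * 1109.15))
rate = 3.568e-06 1/s


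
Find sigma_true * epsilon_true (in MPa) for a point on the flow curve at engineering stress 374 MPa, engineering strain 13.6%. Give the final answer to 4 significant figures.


sigma_true = sigma_eng * (1 + epsilon_eng)
sigma_true = 374 * (1 + 0.136) = 424.864 MPa
epsilon_true = ln(1 + epsilon_eng)
epsilon_true = ln(1 + 0.136) = 0.127513
sigma_true * epsilon_true = 424.864 * 0.127513 = 54.18 MPa


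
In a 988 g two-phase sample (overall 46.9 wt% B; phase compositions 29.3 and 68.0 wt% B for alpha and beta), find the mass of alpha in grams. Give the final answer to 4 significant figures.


f_alpha = (C_beta - C0) / (C_beta - C_alpha)
f_alpha = (68.0 - 46.9) / (68.0 - 29.3) = 0.54522
m_alpha = f_alpha * m_total = 0.54522 * 988 = 538.7 g


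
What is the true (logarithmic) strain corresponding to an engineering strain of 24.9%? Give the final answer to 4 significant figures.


epsilon_true = ln(1 + epsilon_eng)
epsilon_true = ln(1 + 0.249)
epsilon_true = 0.2223


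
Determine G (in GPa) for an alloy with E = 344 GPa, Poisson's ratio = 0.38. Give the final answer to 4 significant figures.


G = E / (2*(1+nu))
G = 344 / (2*(1+0.38))
G = 124.6 GPa


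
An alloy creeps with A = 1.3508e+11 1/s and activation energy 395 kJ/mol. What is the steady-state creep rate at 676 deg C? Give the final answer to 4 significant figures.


rate = A * exp(-Q / (R*T))
T = 676 + 273.15 = 949.15 K
rate = 1.3508e+11 * exp(-395e3 / (8.314 * 949.15))
rate = 2.465e-11 1/s


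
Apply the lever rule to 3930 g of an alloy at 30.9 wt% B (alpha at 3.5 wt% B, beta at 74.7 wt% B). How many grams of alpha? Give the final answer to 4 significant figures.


f_alpha = (C_beta - C0) / (C_beta - C_alpha)
f_alpha = (74.7 - 30.9) / (74.7 - 3.5) = 0.615169
m_alpha = f_alpha * m_total = 0.615169 * 3930 = 2418 g


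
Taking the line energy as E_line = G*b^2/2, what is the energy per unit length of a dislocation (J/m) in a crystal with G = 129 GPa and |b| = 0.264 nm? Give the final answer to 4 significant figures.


E = G*b^2/2
b = 0.264 nm = 2.64e-10 m
G = 129 GPa = 1.29e+11 Pa
E = 0.5 * 1.29e+11 * (2.64e-10)^2
E = 4.495e-09 J/m


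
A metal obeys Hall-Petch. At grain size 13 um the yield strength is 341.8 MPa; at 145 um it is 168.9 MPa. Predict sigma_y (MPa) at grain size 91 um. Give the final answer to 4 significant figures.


sigma_y = sigma0 + k / sqrt(d)
1/sqrt(d1) = 1/sqrt(1.3e-05) = 277.35;  1/sqrt(d2) = 83.0455
k = (sigma1 - sigma2) / (1/sqrt(d1) - 1/sqrt(d2)) = (341.8 - 168.9) / (277.35 - 83.0455) = 0.88984 MPa*m^0.5
sigma0 = sigma1 - k/sqrt(d1) = 341.8 - 0.88984*277.35 = 95.0028 MPa
sigma_y(d3) = 95.0028 + 0.88984 / sqrt(9.1e-05) = 188.3 MPa
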